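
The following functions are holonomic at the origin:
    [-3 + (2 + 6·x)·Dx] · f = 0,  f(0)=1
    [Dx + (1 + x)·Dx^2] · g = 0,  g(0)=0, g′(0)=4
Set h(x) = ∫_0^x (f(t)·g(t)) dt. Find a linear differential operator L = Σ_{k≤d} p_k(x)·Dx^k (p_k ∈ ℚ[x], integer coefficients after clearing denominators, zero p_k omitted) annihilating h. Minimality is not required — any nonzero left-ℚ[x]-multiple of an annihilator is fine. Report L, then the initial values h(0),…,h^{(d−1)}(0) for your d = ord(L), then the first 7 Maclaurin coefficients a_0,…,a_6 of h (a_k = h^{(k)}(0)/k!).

f: a_k = 1, 3/2, -9/8, 27/16, -405/128, 1701/256, -15309/1024, …
g: a_k = 0, 4, -2, 4/3, -1, 4/5, -2/3, …
h₀=f·g: eliminate ⇒ L₀, order ≤ 1·2.
h=∫h₀ ⇒ L = L₀·Dx.
L = (21 + 9·x)·Dx + (-8 - 24·x)·Dx^2 + (4 + 28·x + 60·x^2 + 36·x^3)·Dx^3  (order 3).
h: a_k = 0, 0, 2, 4/3, -37/24, 2, -2917/960, …
ICs: h(0) = 0, h′(0) = 0, h′′(0) = 4.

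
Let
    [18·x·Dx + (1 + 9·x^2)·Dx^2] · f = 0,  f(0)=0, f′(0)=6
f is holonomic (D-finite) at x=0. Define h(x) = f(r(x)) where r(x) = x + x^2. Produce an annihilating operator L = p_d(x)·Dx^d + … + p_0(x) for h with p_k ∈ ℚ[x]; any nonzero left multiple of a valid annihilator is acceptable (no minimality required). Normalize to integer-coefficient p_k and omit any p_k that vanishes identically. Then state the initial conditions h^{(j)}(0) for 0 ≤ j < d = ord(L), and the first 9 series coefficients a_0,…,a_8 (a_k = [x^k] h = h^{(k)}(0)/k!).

L = (-2 + 18·x + 72·x^2 + 108·x^3 + 54·x^4)·Dx + (1 + 2·x + 9·x^2 + 36·x^3 + 45·x^4 + 18·x^5)·Dx^2  (order 2).
h: a_k = 0, 6, 6, -18, -54, 216/5, 468, 2430/7, -3402, …
ICs: h(0) = 0, h′(0) = 6.

f: a_k = 0, 6, 0, -18, 0, 486/5, 0, -4374/7, 0, …
Substitute x→r, Dx→(1/r')Dx; clear ⇒ L₀.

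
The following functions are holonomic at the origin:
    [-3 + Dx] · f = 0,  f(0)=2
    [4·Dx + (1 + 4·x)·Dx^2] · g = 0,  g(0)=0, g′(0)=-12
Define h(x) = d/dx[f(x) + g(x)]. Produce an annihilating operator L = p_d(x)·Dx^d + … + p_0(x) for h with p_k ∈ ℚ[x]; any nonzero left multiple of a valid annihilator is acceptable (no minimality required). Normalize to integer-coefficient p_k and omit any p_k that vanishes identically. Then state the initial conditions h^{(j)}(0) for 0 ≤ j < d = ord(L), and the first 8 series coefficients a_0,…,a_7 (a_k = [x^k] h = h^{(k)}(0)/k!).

f: a_k = 2, 6, 9, 9, 27/4, 81/20, 81/40, 243/280, …
g: a_k = 0, -12, 24, -64, 192, -3072/5, 2048, -49152/7, …
f+g: L₀ = lclm(L_f,L_g), ord ≤ 1+2.
h=h₀': d/dx-closure on L₀ ⇒ L.
L = (-132 - 144·x) + (23 - 72·x - 144·x^2)·Dx + (7 + 40·x + 48·x^2)·Dx^2  (order 2).
h: a_k = -6, 66, -165, 795, -12207/4, 246003/20, -1965837/40, 55050969/280, …
ICs: h(0) = -6, h′(0) = 66.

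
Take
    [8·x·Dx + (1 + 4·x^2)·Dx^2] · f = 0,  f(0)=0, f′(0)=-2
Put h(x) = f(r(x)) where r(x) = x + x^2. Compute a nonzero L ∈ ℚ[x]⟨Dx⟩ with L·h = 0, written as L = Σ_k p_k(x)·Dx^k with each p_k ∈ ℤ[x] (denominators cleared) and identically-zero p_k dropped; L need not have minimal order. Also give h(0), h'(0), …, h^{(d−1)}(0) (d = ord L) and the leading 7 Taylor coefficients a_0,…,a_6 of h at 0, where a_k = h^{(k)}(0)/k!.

f: a_k = 0, -2, 0, 8/3, 0, -32/5, 0, …
L₀ from L_f via x↦r, Dx↦r'^{-1}Dx.
L = (-2 + 8·x + 32·x^2 + 48·x^3 + 24·x^4)·Dx + (1 + 2·x + 4·x^2 + 16·x^3 + 20·x^4 + 8·x^5)·Dx^2  (order 2).
h: a_k = 0, -2, -2, 8/3, 8, 8/5, -88/3, …
ICs: h(0) = 0, h′(0) = -2.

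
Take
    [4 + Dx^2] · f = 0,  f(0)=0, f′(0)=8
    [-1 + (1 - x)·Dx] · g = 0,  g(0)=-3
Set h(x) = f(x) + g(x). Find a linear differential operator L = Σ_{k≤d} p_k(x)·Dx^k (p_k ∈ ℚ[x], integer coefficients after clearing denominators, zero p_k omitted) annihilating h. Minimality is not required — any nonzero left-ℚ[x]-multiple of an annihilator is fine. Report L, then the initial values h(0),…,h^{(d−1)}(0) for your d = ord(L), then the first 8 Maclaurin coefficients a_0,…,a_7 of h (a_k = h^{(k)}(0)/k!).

L = (-20 + 16·x - 8·x^2) + (12 - 28·x + 24·x^2 - 8·x^3)·Dx + (-5 + 4·x - 2·x^2)·Dx^2 + (3 - 7·x + 6·x^2 - 2·x^3)·Dx^3  (order 3).
h: a_k = -3, 5, -3, -25/3, -3, -29/15, -3, -977/315, …
ICs: h(0) = -3, h′(0) = 5, h′′(0) = -6.

f: a_k = 0, 8, 0, -16/3, 0, 16/15, 0, -32/315, …
g: a_k = -3, -3, -3, -3, -3, -3, -3, -3, …
L₀ := lclm(L_f,L_g); ord L₀ ≤ 2+1.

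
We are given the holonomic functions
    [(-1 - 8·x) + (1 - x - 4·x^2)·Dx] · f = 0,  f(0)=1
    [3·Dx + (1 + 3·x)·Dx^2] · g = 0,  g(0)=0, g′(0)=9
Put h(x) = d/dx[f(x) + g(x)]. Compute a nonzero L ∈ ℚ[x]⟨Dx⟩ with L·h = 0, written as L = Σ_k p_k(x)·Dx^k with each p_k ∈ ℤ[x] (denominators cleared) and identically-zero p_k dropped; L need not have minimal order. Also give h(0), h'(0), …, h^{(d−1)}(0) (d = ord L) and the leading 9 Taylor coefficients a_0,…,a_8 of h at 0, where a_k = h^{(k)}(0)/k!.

f: a_k = 1, 1, 5, 9, 29, 65, 181, 441, 1165, …
g: a_k = 0, 9, -27/2, 27, -243/4, 729/5, -729/2, 6561/7, -19683/8, …
Weyl lclm of L_f,L_g ⇒ L₀ (ord ≤ 3).
h₀' ⇒ L via d/dx closure of L₀.
L = (342 + 2178·x + 6624·x^2 + 6336·x^3 + 6912·x^4) + (36 + 696·x + 4356·x^2 + 10176·x^3 + 12960·x^4 + 11520·x^5)·Dx + (-13 - 101·x - 191·x^2 + 225·x^3 + 1440·x^4 + 2928·x^5 + 2304·x^6)·Dx^2  (order 2).
h: a_k = 10, -17, 108, -127, 1054, -1101, 9648, -10363, 85410, …
ICs: h(0) = 10, h′(0) = -17.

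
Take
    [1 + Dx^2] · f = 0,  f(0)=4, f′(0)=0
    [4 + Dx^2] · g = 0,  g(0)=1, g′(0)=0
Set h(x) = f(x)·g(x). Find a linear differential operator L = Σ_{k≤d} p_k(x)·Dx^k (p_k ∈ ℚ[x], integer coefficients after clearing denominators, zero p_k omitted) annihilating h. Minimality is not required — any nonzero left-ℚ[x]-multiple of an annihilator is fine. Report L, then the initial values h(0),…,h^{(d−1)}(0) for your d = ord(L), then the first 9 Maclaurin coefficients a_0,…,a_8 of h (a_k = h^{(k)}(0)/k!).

L = 9 + 10·Dx^2 + Dx^4  (order 4).
h: a_k = 4, 0, -10, 0, 41/6, 0, -73/36, 0, 3281/10080, …
ICs: h(0) = 4, h′(0) = 0, h′′(0) = -20, h′′′(0) = 0.

f: a_k = 4, 0, -2, 0, 1/6, 0, -1/180, 0, 1/10080, …
g: a_k = 1, 0, -2, 0, 2/3, 0, -4/45, 0, 2/315, …
Product ⇒ symmetric product L₀, ord ≤ 4.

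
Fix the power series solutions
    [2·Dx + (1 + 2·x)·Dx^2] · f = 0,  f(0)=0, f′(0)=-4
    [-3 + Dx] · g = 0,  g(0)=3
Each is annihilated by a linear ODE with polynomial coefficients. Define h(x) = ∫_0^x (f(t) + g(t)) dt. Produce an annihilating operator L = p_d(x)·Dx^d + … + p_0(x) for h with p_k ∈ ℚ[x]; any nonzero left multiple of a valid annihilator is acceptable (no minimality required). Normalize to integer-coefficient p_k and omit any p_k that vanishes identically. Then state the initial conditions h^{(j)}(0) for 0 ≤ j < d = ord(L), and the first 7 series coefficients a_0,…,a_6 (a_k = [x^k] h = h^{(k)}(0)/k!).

L = (-42 - 36·x)·Dx^2 + (-1 - 36·x - 36·x^2)·Dx^3 + (5 + 16·x + 12·x^2)·Dx^4  (order 4).
h: a_k = 0, 3, 5/2, 35/6, 49/24, 29/8, -269/240, …
ICs: h(0) = 0, h′(0) = 3, h′′(0) = 5, h′′′(0) = 35.

f: a_k = 0, -4, 4, -16/3, 8, -64/5, 64/3, …
g: a_k = 3, 9, 27/2, 27/2, 81/8, 243/40, 243/80, …
L₀ := lclm(L_f,L_g); ord L₀ ≤ 2+1.
∫: right-multiply L₀ by Dx.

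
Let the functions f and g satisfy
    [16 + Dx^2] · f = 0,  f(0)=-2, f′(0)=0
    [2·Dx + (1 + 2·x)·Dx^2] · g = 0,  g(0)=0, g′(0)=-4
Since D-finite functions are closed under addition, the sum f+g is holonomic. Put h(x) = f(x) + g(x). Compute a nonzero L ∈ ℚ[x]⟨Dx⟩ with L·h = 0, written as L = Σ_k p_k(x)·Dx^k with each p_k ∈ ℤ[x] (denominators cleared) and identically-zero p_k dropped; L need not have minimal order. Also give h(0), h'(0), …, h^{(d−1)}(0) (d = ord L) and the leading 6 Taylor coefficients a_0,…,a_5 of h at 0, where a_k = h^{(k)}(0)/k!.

f: a_k = -2, 0, 16, 0, -64/3, 0, …
g: a_k = 0, -4, 4, -16/3, 8, -64/5, …
Weyl lclm of L_f,L_g ⇒ L₀ (ord ≤ 4).
L = (160 + 256·x + 256·x^2)·Dx + (48 + 224·x + 384·x^2 + 256·x^3)·Dx^2 + (10 + 16·x + 16·x^2)·Dx^3 + (3 + 14·x + 24·x^2 + 16·x^3)·Dx^4  (order 4).
h: a_k = -2, -4, 20, -16/3, -40/3, -64/5, …
ICs: h(0) = -2, h′(0) = -4, h′′(0) = 40, h′′′(0) = -32.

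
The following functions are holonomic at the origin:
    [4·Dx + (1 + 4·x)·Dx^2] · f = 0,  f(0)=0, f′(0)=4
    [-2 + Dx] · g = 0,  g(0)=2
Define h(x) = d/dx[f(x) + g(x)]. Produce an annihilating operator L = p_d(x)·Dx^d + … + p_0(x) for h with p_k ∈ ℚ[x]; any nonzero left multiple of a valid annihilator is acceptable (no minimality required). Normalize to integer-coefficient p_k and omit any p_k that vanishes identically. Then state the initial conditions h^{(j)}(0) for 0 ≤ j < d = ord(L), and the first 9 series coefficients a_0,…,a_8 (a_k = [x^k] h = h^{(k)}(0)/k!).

L = (-40 - 32·x) + (14 - 16·x - 32·x^2)·Dx + (3 + 16·x + 16·x^2)·Dx^2  (order 2).
h: a_k = 8, -8, 72, -752/3, 3080/3, -61424/15, 737296/45, -20643808/315, 82575368/315, …
ICs: h(0) = 8, h′(0) = -8.

f: a_k = 0, 4, -8, 64/3, -64, 1024/5, -2048/3, 16384/7, -8192, …
g: a_k = 2, 4, 4, 8/3, 4/3, 8/15, 8/45, 16/315, 4/315, …
Sum ⇒ L₀ = lclm(L_f,L_g) in ℚ(x)⟨Dx⟩.
Differentiate: ansatz ord ≤ ord L₀ ⇒ L.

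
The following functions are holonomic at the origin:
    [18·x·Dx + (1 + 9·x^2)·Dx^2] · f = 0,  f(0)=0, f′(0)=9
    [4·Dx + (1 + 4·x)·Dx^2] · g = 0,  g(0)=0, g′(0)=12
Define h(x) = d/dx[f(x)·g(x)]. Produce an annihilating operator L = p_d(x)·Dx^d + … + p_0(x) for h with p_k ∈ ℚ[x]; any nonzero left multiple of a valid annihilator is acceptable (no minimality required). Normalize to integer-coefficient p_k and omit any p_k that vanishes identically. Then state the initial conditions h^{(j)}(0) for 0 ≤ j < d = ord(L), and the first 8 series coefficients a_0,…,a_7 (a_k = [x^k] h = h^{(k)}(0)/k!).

L = (2448 + 17280·x + 76464·x^2 + 518400·x^3 + 1399680·x^4 + 2426112·x^5 + 1679616·x^7) + (452 + 10800·x + 98028·x^2 + 491184·x^3 + 1840320·x^4 + 4339008·x^5 + 6531840·x^6 + 1259712·x^7 + 5878656·x^8)·Dx + (136 + 1912·x + 18576·x^2 + 103608·x^3 + 389448·x^4 + 1100304·x^5 + 2239488·x^6 + 3277584·x^7 + 1259712·x^8 + 3359232·x^9)·Dx^2 + (13 + 176·x + 1234·x^2 + 6048·x^3 + 22833·x^4 + 68688·x^5 + 154224·x^6 + 279936·x^7 + 399492·x^8 + 209952·x^9 + 419904·x^10)·Dx^3  (order 3).
h: a_k = 0, 216, -648, 1008, -5400, 166536/5, -586152/5, 1787616/5, …
ICs: h(0) = 0, h′(0) = 216, h′′(0) = -1296.

f: a_k = 0, 9, 0, -27, 0, 729/5, 0, -6561/7, …
g: a_k = 0, 12, -24, 64, -192, 3072/5, -2048, 49152/7, …
f·g: L₀ = L_f ⊗_s L_g, ord ≤ 2·2.
h₀' ⇒ L via d/dx closure of L₀.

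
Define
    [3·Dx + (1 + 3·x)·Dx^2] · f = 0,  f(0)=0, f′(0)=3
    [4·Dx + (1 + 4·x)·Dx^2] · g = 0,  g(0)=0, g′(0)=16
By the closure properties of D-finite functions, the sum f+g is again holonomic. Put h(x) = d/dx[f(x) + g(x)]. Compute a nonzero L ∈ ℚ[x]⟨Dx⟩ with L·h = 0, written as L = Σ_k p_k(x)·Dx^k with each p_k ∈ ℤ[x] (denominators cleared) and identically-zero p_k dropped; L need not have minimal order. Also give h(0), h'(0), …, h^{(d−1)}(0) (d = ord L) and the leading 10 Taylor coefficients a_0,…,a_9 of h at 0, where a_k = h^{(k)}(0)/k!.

f: a_k = 0, 3, -9/2, 9, -81/4, 243/5, -243/2, 2187/7, -6561/8, 2187, …
g: a_k = 0, 16, -32, 256/3, -256, 4096/5, -8192/3, 65536/7, -32768, 1048576/9, …
L₀ := lclm(L_f,L_g); ord L₀ ≤ 2+2.
Derive L from L₀ (diff closure).
L = 24 + (14 + 48·x)·Dx + (1 + 7·x + 12·x^2)·Dx^2  (order 2).
h: a_k = 19, -73, 283, -1105, 4339, -17113, 67723, -268705, 1068259, -4253353, …
ICs: h(0) = 19, h′(0) = -73.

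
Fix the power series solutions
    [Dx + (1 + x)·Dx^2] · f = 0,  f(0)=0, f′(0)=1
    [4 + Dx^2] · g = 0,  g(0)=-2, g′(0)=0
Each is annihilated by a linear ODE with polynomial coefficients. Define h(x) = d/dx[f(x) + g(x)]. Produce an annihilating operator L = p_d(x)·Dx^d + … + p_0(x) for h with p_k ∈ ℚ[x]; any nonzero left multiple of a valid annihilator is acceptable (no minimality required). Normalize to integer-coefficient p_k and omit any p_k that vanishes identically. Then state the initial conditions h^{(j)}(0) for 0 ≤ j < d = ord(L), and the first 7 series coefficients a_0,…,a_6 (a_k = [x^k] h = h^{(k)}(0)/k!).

L = (20 + 16·x + 8·x^2) + (12 + 28·x + 24·x^2 + 8·x^3)·Dx + (5 + 4·x + 2·x^2)·Dx^2 + (3 + 7·x + 6·x^2 + 2·x^3)·Dx^3  (order 3).
h: a_k = 1, 7, 1, -19/3, 1, 1/15, 1, …
ICs: h(0) = 1, h′(0) = 7, h′′(0) = 2.

f: a_k = 0, 1, -1/2, 1/3, -1/4, 1/5, -1/6, …
g: a_k = -2, 0, 4, 0, -4/3, 0, 8/45, …
Sum ⇒ L₀ = lclm(L_f,L_g) in ℚ(x)⟨Dx⟩.
Differentiate: ansatz ord ≤ ord L₀ ⇒ L.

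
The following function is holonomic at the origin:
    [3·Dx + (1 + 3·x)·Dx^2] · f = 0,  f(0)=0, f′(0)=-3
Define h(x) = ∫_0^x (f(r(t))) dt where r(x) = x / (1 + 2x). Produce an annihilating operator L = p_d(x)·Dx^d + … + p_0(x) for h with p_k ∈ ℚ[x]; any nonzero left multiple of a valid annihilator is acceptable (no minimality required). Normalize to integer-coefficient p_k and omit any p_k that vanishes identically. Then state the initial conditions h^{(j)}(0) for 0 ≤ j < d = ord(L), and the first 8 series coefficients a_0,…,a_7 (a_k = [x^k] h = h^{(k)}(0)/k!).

L = (7 + 20·x)·Dx^2 + (1 + 7·x + 10·x^2)·Dx^3  (order 3).
h: a_k = 0, 0, -3/2, 7/2, -39/4, 609/20, -1031/10, 741/2, …
ICs: h(0) = 0, h′(0) = 0, h′′(0) = -3.

f: a_k = 0, -3, 9/2, -9, 81/4, -243/5, 243/2, -2187/7, …
h₀=f(r): pull back L_f along r ⇒ L₀.
h=∫₀ˣh₀: take L = L₀·Dx.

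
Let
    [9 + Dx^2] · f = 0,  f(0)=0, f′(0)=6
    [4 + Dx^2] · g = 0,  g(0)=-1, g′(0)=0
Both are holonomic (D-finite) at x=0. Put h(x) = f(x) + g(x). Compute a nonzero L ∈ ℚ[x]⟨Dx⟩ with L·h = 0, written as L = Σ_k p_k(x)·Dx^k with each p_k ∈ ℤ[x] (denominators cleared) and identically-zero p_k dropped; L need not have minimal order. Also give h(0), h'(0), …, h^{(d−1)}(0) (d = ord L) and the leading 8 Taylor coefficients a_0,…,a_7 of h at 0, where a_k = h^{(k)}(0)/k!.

L = 36 + 13·Dx^2 + Dx^4  (order 4).
h: a_k = -1, 6, 2, -9, -2/3, 81/20, 4/45, -243/280, …
ICs: h(0) = -1, h′(0) = 6, h′′(0) = 4, h′′′(0) = -54.

f: a_k = 0, 6, 0, -9, 0, 81/20, 0, -243/280, …
g: a_k = -1, 0, 2, 0, -2/3, 0, 4/45, 0, …
h₀=f+g: left-lcm gives L₀, ord ≤ 4.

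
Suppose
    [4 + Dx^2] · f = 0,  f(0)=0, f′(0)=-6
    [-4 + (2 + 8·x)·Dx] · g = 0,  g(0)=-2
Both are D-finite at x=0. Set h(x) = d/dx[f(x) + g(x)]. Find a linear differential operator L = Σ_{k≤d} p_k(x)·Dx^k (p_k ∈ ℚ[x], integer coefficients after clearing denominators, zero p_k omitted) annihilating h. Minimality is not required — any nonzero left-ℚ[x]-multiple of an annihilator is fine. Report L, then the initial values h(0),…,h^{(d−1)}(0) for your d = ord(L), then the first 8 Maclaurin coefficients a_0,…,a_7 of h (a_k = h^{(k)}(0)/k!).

f: a_k = 0, -6, 0, 4, 0, -4/5, 0, 8/105, …
g: a_k = -2, -4, 4, -8, 20, -56, 168, -528, …
L₀ := lclm(L_f,L_g); ord L₀ ≤ 2+1.
Differentiate: ansatz ord ≤ ord L₀ ⇒ L.
L = (-32 - 16·x - 32·x^2) + (-4 - 24·x - 48·x^2 - 64·x^3)·Dx + (-8 - 4·x - 8·x^2)·Dx^2 + (-1 - 6·x - 12·x^2 - 16·x^3)·Dx^3  (order 3).
h: a_k = -10, 8, -12, 80, -284, 1008, -55432/15, 13728, …
ICs: h(0) = -10, h′(0) = 8, h′′(0) = -24.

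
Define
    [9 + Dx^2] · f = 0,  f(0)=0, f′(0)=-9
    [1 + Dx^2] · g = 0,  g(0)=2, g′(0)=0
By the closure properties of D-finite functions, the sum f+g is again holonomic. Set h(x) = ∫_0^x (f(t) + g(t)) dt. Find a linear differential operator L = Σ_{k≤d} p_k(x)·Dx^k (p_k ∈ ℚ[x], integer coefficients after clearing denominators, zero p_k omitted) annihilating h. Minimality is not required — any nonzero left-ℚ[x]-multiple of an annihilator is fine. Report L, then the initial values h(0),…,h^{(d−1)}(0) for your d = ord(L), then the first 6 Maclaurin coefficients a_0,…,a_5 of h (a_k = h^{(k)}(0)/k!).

f: a_k = 0, -9, 0, 27/2, 0, -243/40, …
g: a_k = 2, 0, -1, 0, 1/12, 0, …
Sum ⇒ L₀ = lclm(L_f,L_g) in ℚ(x)⟨Dx⟩.
h=∫h₀ ⇒ L = L₀·Dx.
L = 9·Dx + 10·Dx^3 + Dx^5  (order 5).
h: a_k = 0, 2, -9/2, -1/3, 27/8, 1/60, …
ICs: h(0) = 0, h′(0) = 2, h′′(0) = -9, h′′′(0) = -2, h′′′′(0) = 81.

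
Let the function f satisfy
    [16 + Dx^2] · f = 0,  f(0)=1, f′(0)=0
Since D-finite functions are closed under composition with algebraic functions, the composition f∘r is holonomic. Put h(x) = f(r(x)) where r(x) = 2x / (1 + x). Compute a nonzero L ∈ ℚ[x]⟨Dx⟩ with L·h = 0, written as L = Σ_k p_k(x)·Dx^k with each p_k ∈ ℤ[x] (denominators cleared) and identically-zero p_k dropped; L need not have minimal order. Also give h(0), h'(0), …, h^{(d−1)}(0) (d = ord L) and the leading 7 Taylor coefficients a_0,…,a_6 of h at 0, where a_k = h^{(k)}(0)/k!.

f: a_k = 1, 0, -8, 0, 32/3, 0, -256/45, …
f∘r: x↦r, Dx↦Dx/r' in L_f ⇒ L₀.
L = 64 + (2 + 6·x + 6·x^2 + 2·x^3)·Dx + (1 + 4·x + 6·x^2 + 4·x^3 + x^4)·Dx^2  (order 2).
h: a_k = 1, 0, -32, 64, 224/3, -1664/3, 53216/45, …
ICs: h(0) = 1, h′(0) = 0.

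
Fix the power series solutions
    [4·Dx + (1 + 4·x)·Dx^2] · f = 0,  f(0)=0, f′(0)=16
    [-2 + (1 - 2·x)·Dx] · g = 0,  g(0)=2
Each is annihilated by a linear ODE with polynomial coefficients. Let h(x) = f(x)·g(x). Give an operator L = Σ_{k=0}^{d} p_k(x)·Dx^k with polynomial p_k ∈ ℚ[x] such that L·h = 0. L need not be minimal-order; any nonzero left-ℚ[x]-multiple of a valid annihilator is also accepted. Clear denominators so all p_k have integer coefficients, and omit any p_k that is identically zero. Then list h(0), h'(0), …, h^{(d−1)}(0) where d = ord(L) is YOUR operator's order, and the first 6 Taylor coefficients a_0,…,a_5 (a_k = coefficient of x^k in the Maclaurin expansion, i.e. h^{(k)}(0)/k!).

L = 8 + 24·x·Dx + (-1 - 2·x + 8·x^2)·Dx^2  (order 2).
h: a_k = 0, 32, 0, 512/3, -512/3, 19456/15, …
ICs: h(0) = 0, h′(0) = 32.

f: a_k = 0, 16, -32, 256/3, -256, 4096/5, …
g: a_k = 2, 4, 8, 16, 32, 64, …
f·g: L₀ = L_f ⊗_s L_g, ord ≤ 2·1.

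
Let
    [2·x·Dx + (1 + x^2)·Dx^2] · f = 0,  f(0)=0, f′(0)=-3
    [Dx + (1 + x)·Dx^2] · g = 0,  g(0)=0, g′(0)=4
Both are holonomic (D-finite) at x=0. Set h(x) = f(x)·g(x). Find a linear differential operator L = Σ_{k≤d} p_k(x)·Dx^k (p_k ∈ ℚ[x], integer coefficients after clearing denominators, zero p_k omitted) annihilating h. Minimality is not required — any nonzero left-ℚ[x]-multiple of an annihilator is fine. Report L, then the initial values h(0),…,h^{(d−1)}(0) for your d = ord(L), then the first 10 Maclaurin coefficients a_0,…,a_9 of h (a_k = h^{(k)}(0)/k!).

f: a_k = 0, -3, 0, 1, 0, -3/5, 0, 3/7, 0, -1/3, …
g: a_k = 0, 4, -2, 4/3, -1, 4/5, -2/3, 4/7, -1/2, 4/9, …
h₀=f·g: eliminate ⇒ L₀, order ≤ 2·2.
L = (24 + 44·x + 80·x^2 + 156·x^3 + 120·x^4 + 52·x^5 + 4·x^7)·Dx + (18 + 124·x + 308·x^2 + 484·x^3 + 544·x^4 + 372·x^5 + 140·x^6 + 12·x^7 + 14·x^8)·Dx^2 + (12 + 64·x + 192·x^2 + 312·x^3 + 360·x^4 + 312·x^5 + 192·x^6 + 72·x^7 + 12·x^8 + 8·x^9)·Dx^3 + (5 + 18·x + 37·x^2 + 56·x^3 + 66·x^4 + 60·x^5 + 42·x^6 + 24·x^7 + 9·x^8 + 2·x^9 + x^10)·Dx^4  (order 4).
h: a_k = 0, 0, -12, 6, 0, 1, -52/15, 11/5, 0, 121/210, …
ICs: h(0) = 0, h′(0) = 0, h′′(0) = -24, h′′′(0) = 36.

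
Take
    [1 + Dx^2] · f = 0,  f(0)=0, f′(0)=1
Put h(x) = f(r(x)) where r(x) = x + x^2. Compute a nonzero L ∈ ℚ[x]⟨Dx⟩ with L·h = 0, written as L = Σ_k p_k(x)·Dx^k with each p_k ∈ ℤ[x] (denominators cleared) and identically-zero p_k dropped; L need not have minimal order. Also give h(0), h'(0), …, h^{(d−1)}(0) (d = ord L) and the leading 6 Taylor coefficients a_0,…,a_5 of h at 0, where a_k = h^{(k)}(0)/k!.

L = (1 + 6·x + 12·x^2 + 8·x^3) - 2·Dx + (1 + 2·x)·Dx^2  (order 2).
h: a_k = 0, 1, 1, -1/6, -1/2, -59/120, …
ICs: h(0) = 0, h′(0) = 1.

f: a_k = 0, 1, 0, -1/6, 0, 1/120, …
Change of var in L_f (x↦r) gives L₀.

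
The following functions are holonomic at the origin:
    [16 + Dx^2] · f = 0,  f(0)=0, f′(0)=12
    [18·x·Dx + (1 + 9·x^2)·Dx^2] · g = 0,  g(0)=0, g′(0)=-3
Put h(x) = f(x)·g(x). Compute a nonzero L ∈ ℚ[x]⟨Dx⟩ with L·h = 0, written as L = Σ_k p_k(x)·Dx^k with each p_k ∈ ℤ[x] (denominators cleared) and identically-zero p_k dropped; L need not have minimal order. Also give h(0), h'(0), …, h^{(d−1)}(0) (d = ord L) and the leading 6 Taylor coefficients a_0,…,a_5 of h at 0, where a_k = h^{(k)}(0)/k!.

L = (20800 + 494784·x^2 + 2923776·x^4 + 11943936·x^6 + 26873856·x^8) + (19584·x + 342144·x^3 + 2239488·x^5 + 6718464·x^7)·Dx + (1700 + 42732·x^2 + 318816·x^4 + 1492992·x^6 + 3359232·x^8)·Dx^2 + (1224·x + 21384·x^3 + 139968·x^5 + 419904·x^7)·Dx^3 + (25 + 738·x^2 + 8505·x^4 + 46656·x^6 + 104976·x^8)·Dx^4  (order 4).
h: a_k = 0, 0, -36, 0, 204, 0, …
ICs: h(0) = 0, h′(0) = 0, h′′(0) = -72, h′′′(0) = 0.

f: a_k = 0, 12, 0, -32, 0, 128/5, …
g: a_k = 0, -3, 0, 9, 0, -243/5, …
h₀=f·g: eliminate ⇒ L₀, order ≤ 2·2.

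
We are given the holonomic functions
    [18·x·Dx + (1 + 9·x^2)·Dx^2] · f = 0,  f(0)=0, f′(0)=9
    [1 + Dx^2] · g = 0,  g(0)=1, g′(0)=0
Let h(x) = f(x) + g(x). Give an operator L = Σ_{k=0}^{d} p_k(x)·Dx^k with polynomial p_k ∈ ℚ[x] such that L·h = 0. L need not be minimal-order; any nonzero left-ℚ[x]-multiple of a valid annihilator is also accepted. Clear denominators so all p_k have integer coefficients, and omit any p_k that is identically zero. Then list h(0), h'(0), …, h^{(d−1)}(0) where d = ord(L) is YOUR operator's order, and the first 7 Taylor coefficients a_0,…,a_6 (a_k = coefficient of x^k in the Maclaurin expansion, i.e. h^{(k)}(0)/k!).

f: a_k = 0, 9, 0, -27, 0, 729/5, 0, …
g: a_k = 1, 0, -1/2, 0, 1/24, 0, -1/720, …
Weyl lclm of L_f,L_g ⇒ L₀ (ord ≤ 4).
L = (-1926·x + 17820·x^3 + 1458·x^5)·Dx + (-17 + 351·x^2 + 4617·x^4 + 729·x^6)·Dx^2 + (-1926·x + 17820·x^3 + 1458·x^5)·Dx^3 + (-17 + 351·x^2 + 4617·x^4 + 729·x^6)·Dx^4  (order 4).
h: a_k = 1, 9, -1/2, -27, 1/24, 729/5, -1/720, …
ICs: h(0) = 1, h′(0) = 9, h′′(0) = -1, h′′′(0) = -162.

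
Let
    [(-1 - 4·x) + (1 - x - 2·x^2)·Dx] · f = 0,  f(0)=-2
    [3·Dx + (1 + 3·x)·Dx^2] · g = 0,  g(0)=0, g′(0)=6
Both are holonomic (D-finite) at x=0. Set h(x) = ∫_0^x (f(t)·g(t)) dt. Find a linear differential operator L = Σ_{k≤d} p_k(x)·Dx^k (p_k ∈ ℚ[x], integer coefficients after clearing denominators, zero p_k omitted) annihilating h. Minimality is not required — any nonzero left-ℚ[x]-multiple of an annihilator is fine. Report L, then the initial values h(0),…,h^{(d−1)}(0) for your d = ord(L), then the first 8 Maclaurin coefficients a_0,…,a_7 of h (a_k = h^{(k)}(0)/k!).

L = (7 + 24·x)·Dx + (-1 + 17·x + 30·x^2)·Dx^2 + (-1 - 2·x + 5·x^2 + 6·x^3)·Dx^3  (order 3).
h: a_k = 0, 0, -6, 2, -27/2, 39/5, -439/10, 1503/35, …
ICs: h(0) = 0, h′(0) = 0, h′′(0) = -12.

f: a_k = -2, -2, -6, -10, -22, -42, -86, -170, …
g: a_k = 0, 6, -9, 18, -81/2, 486/5, -243, 4374/7, …
L₀ := L_f ⊗_s L_g (sym. prod.), ord ≤ 2.
∫: right-multiply L₀ by Dx.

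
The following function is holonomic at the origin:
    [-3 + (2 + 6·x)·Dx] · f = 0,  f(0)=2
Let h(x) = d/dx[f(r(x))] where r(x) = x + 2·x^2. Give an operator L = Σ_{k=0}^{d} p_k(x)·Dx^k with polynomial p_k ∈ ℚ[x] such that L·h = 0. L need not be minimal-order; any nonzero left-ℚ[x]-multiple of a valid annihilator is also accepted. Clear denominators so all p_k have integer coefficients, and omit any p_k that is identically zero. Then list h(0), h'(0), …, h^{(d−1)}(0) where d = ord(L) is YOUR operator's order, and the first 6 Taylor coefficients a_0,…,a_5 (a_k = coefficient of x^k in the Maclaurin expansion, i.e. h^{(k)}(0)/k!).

f: a_k = 2, 3, -9/4, 27/8, -405/64, 1701/128, …
h₀=f(r): pull back L_f along r ⇒ L₀.
h=h₀': d/dx-closure on L₀ ⇒ L.
L = 5 + (-2 - 14·x - 36·x^2 - 48·x^3)·Dx  (order 1).
h: a_k = 3, 15/2, -135/8, 315/16, 2025/128, -33615/256, …
ICs: h(0) = 3.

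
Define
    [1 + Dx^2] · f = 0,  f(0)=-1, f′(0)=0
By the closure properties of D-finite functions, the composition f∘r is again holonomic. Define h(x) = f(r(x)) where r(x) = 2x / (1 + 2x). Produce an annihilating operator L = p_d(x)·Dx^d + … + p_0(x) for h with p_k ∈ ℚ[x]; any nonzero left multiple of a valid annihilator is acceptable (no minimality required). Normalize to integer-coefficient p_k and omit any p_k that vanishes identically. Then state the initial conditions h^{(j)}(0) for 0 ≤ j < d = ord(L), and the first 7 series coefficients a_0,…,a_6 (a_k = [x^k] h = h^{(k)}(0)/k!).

L = 4 + (4 + 24·x + 48·x^2 + 32·x^3)·Dx + (1 + 8·x + 24·x^2 + 32·x^3 + 16·x^4)·Dx^2  (order 2).
h: a_k = -1, 0, 2, -8, 70/3, -176/3, 6004/45, …
ICs: h(0) = -1, h′(0) = 0.

f: a_k = -1, 0, 1/2, 0, -1/24, 0, 1/720, …
h₀=f(r): pull back L_f along r ⇒ L₀.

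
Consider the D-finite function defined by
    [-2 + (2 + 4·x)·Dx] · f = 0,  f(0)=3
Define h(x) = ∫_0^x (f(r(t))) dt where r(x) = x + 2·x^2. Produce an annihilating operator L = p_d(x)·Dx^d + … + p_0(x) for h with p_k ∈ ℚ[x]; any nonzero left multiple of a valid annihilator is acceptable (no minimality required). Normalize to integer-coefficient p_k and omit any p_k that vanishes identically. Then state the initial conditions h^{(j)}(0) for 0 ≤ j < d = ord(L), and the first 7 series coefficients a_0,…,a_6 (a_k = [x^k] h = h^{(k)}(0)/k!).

f: a_k = 3, 3, -3/2, 3/2, -15/8, 21/8, -63/16, …
L₀ from L_f via x↦r, Dx↦r'^{-1}Dx.
Integrate: L := L₀·Dx.
L = (-1 - 4·x)·Dx + (1 + 2·x + 4·x^2)·Dx^2  (order 2).
h: a_k = 0, 3, 3/2, 3/2, -9/8, 9/40, 15/16, …
ICs: h(0) = 0, h′(0) = 3.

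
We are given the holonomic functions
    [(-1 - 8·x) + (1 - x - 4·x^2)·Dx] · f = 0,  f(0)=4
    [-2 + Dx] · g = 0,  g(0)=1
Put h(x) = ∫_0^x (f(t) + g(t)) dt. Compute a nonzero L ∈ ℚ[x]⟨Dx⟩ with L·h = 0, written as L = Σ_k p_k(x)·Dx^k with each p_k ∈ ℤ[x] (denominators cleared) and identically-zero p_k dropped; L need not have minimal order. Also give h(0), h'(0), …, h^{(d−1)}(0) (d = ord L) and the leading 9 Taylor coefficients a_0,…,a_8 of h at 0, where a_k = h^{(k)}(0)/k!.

L = (-16 - 20·x - 240·x^2 - 128·x^3)·Dx + (6 + 32·x + 124·x^2 - 32·x^3 - 64·x^4)·Dx^2 + (1 - 11·x - 2·x^2 + 48·x^3 + 32·x^4)·Dx^3  (order 3).
h: a_k = 0, 5, 3, 22/3, 28/3, 70/3, 1952/45, 32584/315, 138917/630, …
ICs: h(0) = 0, h′(0) = 5, h′′(0) = 6.

f: a_k = 4, 4, 20, 36, 116, 260, 724, 1764, 4660, …
g: a_k = 1, 2, 2, 4/3, 2/3, 4/15, 4/45, 8/315, 2/315, …
f+g: L₀ = lclm(L_f,L_g), ord ≤ 1+1.
Integrate: L := L₀·Dx.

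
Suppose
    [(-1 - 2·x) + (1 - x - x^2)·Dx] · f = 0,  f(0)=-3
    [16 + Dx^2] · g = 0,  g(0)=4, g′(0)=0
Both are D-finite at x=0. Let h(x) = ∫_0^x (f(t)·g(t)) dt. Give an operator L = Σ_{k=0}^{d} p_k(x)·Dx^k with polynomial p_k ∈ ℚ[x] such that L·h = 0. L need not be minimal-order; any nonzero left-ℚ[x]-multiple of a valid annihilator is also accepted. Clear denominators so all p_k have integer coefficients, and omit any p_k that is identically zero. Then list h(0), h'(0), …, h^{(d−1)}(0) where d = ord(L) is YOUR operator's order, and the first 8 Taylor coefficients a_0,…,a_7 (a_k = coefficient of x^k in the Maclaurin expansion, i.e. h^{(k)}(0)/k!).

L = (-14 + 16·x + 16·x^2)·Dx + (2 + 4·x)·Dx^2 + (-1 + x + x^2)·Dx^3  (order 3).
h: a_k = 0, -12, -6, 24, 15, 4/5, 32/3, 292/15, …
ICs: h(0) = 0, h′(0) = -12, h′′(0) = -12.

f: a_k = -3, -3, -6, -9, -15, -24, -39, -63, …
g: a_k = 4, 0, -32, 0, 128/3, 0, -1024/45, 0, …
Sym-product of L_f,L_g gives L₀ (≤ ord 2).
Integrate: L := L₀·Dx.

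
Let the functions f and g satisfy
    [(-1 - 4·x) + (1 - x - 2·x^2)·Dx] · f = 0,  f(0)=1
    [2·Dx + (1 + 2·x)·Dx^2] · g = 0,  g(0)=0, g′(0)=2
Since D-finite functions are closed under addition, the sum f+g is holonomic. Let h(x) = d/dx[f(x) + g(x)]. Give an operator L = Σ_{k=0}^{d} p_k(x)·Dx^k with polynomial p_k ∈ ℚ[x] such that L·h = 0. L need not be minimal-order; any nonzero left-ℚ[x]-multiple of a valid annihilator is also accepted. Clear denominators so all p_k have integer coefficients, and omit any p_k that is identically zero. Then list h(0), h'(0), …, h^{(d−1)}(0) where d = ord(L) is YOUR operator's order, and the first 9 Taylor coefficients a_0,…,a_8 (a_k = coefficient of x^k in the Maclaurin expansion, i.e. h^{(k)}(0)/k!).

L = (54 + 228·x + 432·x^2 + 288·x^3 + 192·x^4) + (11 + 124·x + 464·x^2 + 704·x^3 + 592·x^4 + 320·x^5)·Dx + (-4 - 19·x - 17·x^2 + 42·x^3 + 116·x^4 + 136·x^5 + 64·x^6)·Dx^2  (order 2).
h: a_k = 3, 2, 23, 28, 137, 194, 723, 1112, 3581, …
ICs: h(0) = 3, h′(0) = 2.

f: a_k = 1, 1, 3, 5, 11, 21, 43, 85, 171, …
g: a_k = 0, 2, -2, 8/3, -4, 32/5, -32/3, 128/7, -32, …
h₀=f+g: left-lcm gives L₀, ord ≤ 3.
Derive L from L₀ (diff closure).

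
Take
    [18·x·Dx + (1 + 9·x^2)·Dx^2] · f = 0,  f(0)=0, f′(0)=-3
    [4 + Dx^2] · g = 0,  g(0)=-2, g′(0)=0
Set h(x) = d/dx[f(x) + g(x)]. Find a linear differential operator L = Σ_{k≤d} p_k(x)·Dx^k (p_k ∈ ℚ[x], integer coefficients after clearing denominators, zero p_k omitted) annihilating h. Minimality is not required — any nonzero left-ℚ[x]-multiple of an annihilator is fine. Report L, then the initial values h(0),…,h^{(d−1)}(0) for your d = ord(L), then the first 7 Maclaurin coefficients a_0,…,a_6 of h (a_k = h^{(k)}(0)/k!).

L = (-3744·x + 37584·x^3 + 11664·x^5) + (-28 + 864·x^2 + 10692·x^4 + 5832·x^6)·Dx + (-936·x + 9396·x^3 + 2916·x^5)·Dx^2 + (-7 + 216·x^2 + 2673·x^4 + 1458·x^6)·Dx^3  (order 3).
h: a_k = -3, 8, 27, -16/3, -243, 16/15, 2187, …
ICs: h(0) = -3, h′(0) = 8, h′′(0) = 54.

f: a_k = 0, -3, 0, 9, 0, -243/5, 0, …
g: a_k = -2, 0, 4, 0, -4/3, 0, 8/45, …
h₀=f+g: left-lcm gives L₀, ord ≤ 4.
h=h₀': d/dx-closure on L₀ ⇒ L.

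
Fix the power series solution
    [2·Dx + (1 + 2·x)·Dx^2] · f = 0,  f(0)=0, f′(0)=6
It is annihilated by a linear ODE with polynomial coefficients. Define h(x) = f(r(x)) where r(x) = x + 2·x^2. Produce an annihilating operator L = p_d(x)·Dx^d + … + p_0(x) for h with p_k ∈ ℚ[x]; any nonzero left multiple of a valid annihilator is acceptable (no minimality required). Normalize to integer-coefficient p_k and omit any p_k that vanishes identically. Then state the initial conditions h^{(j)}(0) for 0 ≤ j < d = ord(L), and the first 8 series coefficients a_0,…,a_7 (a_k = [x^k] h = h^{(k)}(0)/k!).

f: a_k = 0, 6, -6, 8, -12, 96/5, -32, 384/7, …
Change of var in L_f (x↦r) gives L₀.
L = (-2 + 8·x + 16·x^2)·Dx + (1 + 6·x + 12·x^2 + 16·x^3)·Dx^2  (order 2).
h: a_k = 0, 6, 6, -16, 12, 96/5, -64, 384/7, …
ICs: h(0) = 0, h′(0) = 6.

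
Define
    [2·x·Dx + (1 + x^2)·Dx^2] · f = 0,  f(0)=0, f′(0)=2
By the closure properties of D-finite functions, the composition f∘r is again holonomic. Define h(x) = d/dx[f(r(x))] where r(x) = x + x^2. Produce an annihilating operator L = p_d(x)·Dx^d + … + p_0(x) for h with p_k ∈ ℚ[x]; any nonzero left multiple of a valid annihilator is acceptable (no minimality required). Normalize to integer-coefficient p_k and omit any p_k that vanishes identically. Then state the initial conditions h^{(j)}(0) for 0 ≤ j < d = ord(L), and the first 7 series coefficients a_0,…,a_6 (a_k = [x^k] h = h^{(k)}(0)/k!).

f: a_k = 0, 2, 0, -2/3, 0, 2/5, 0, …
f∘r: x↦r, Dx↦Dx/r' in L_f ⇒ L₀.
Derive L from L₀ (diff closure).
L = (-2 + 2·x + 8·x^2 + 12·x^3 + 6·x^4) + (1 + 2·x + x^2 + 4·x^3 + 5·x^4 + 2·x^5)·Dx  (order 1).
h: a_k = 2, 4, -2, -8, -8, 8, 26, …
ICs: h(0) = 2.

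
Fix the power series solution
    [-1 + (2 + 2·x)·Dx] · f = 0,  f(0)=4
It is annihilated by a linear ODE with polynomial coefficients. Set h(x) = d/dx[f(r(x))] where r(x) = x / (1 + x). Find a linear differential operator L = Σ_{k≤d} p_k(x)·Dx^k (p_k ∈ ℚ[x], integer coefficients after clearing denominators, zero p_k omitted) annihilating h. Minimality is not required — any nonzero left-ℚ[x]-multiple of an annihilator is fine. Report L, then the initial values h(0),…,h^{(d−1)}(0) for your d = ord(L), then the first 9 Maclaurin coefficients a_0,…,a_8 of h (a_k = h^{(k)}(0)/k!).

L = (-5 - 8·x) + (-2 - 6·x - 4·x^2)·Dx  (order 1).
h: a_k = 2, -5, 39/4, -141/8, 1995/64, -7059/128, 50435/512, -182461/1024, 5347827/16384, …
ICs: h(0) = 2.

f: a_k = 4, 2, -1/2, 1/4, -5/32, 7/64, -21/256, 33/512, -429/8192, …
Change of var in L_f (x↦r) gives L₀.
Differentiate: ansatz ord ≤ ord L₀ ⇒ L.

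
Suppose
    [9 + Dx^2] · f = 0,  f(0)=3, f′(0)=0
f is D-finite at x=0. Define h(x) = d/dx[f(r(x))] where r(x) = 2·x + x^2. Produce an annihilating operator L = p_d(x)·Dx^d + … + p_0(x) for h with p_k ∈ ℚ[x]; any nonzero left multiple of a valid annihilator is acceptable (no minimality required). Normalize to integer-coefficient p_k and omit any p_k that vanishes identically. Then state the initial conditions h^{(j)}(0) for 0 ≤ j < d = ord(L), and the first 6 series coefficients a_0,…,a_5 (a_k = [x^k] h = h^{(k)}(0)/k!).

f: a_k = 3, 0, -27/2, 0, 81/8, 0, …
Substitute x→r, Dx→(1/r')Dx; clear ⇒ L₀.
h₀' ⇒ L via d/dx closure of L₀.
L = (39 + 144·x + 216·x^2 + 144·x^3 + 36·x^4) + (-3 - 3·x)·Dx + (1 + 2·x + x^2)·Dx^2  (order 2).
h: a_k = 0, -108, -162, 594, 1620, 1458/5, …
ICs: h(0) = 0, h′(0) = -108.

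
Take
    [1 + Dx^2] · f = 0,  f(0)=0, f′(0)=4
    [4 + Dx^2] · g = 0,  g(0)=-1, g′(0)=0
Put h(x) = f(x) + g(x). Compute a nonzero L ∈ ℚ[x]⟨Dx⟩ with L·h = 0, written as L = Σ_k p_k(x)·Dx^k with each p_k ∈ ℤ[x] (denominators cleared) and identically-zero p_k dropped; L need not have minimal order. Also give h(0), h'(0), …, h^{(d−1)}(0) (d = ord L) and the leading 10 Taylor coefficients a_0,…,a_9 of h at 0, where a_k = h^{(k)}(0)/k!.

L = 4 + 5·Dx^2 + Dx^4  (order 4).
h: a_k = -1, 4, 2, -2/3, -2/3, 1/30, 4/45, -1/1260, -2/315, 1/90720, …
ICs: h(0) = -1, h′(0) = 4, h′′(0) = 4, h′′′(0) = -4.

f: a_k = 0, 4, 0, -2/3, 0, 1/30, 0, -1/1260, 0, 1/90720, …
g: a_k = -1, 0, 2, 0, -2/3, 0, 4/45, 0, -2/315, 0, …
h₀=f+g: left-lcm gives L₀, ord ≤ 4.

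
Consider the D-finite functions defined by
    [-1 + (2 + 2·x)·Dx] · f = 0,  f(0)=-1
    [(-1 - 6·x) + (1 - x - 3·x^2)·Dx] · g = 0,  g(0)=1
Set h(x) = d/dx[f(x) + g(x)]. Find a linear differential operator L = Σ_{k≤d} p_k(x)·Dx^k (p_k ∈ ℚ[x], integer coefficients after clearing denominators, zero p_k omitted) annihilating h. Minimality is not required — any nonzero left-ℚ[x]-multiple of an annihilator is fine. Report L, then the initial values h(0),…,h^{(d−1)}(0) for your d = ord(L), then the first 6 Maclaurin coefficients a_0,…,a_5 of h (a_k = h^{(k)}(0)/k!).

L = (-108 - 690·x - 1260·x^2 - 1620·x^3 - 810·x^4) + (-165 - 1476·x - 3819·x^2 - 6408·x^3 - 6345·x^4 - 2430·x^5)·Dx + (34 + 114·x + 134·x^2 - 378·x^3 - 1422·x^4 - 1530·x^5 - 540·x^6)·Dx^2  (order 2).
h: a_k = 1/2, 33/4, 333/16, 2437/32, 51165/256, 298047/512, …
ICs: h(0) = 1/2, h′(0) = 33/4.

f: a_k = -1, -1/2, 1/8, -1/16, 5/128, -7/256, …
g: a_k = 1, 1, 4, 7, 19, 40, …
Weyl lclm of L_f,L_g ⇒ L₀ (ord ≤ 2).
Derive L from L₀ (diff closure).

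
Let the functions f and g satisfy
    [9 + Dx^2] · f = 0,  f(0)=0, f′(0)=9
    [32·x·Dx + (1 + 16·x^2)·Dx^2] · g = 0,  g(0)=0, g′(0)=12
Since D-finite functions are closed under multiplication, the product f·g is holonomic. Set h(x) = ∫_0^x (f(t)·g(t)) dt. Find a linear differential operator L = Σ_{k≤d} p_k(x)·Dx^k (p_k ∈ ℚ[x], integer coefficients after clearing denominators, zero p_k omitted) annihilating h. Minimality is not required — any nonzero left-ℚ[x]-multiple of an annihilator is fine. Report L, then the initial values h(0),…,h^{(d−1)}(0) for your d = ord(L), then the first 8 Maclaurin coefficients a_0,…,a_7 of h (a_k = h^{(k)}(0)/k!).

f: a_k = 0, 9, 0, -27/2, 0, 243/40, 0, -729/560, …
g: a_k = 0, 12, 0, -64, 0, 3072/5, 0, -49152/7, …
Sym-product of L_f,L_g gives L₀ (≤ ord 4).
h=∫₀ˣh₀: take L = L₀·Dx.
L = (16425 + 696384·x^2 + 2778624·x^4 + 11943936·x^6 + 47775744·x^8)·Dx + (23616·x + 543744·x^3 + 3981312·x^5 + 21233664·x^7)·Dx^2 + (2050 + 87168·x^2 + 470016·x^4 + 2654208·x^6 + 10616832·x^8)·Dx^3 + (2624·x + 60416·x^3 + 442368·x^5 + 2359296·x^7)·Dx^4 + (25 + 1088·x^2 + 17920·x^4 + 147456·x^6 + 589824·x^8)·Dx^5  (order 5).
h: a_k = 0, 0, 0, 36, 0, -738/5, 0, 12933/14, …
ICs: h(0) = 0, h′(0) = 0, h′′(0) = 0, h′′′(0) = 216, h′′′′(0) = 0.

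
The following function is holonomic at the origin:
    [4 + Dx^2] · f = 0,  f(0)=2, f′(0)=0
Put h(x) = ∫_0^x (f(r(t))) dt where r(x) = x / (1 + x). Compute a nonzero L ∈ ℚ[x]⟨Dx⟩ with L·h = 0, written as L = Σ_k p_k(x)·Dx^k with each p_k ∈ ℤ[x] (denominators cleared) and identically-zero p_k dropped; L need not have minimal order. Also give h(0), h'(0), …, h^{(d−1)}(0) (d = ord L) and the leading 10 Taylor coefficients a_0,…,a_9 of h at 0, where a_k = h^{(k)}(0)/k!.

f: a_k = 2, 0, -4, 0, 4/3, 0, -8/45, 0, 4/315, 0, …
L₀ from L_f via x↦r, Dx↦r'^{-1}Dx.
∫: right-multiply L₀ by Dx.
L = 4·Dx + (2 + 6·x + 6·x^2 + 2·x^3)·Dx^2 + (1 + 4·x + 6·x^2 + 4·x^3 + x^4)·Dx^3  (order 3).
h: a_k = 0, 2, 0, -4/3, 2, -32/15, 16/9, -44/45, -1/5, 4708/2835, …
ICs: h(0) = 0, h′(0) = 2, h′′(0) = 0.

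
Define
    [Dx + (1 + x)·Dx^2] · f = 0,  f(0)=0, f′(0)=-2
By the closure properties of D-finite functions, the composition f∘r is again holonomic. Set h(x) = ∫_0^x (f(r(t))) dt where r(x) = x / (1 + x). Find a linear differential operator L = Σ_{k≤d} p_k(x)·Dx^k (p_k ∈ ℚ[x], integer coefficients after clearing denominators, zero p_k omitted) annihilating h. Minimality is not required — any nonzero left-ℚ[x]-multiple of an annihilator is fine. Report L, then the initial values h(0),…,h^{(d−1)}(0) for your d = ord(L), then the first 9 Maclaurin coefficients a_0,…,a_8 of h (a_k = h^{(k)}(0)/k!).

f: a_k = 0, -2, 1, -2/3, 1/2, -2/5, 1/3, -2/7, 1/4, …
Substitute x→r, Dx→(1/r')Dx; clear ⇒ L₀.
Integrate: L := L₀·Dx.
L = (3 + 4·x)·Dx^2 + (1 + 3·x + 2·x^2)·Dx^3  (order 3).
h: a_k = 0, 0, -1, 1, -7/6, 3/2, -31/15, 3, -127/28, …
ICs: h(0) = 0, h′(0) = 0, h′′(0) = -2.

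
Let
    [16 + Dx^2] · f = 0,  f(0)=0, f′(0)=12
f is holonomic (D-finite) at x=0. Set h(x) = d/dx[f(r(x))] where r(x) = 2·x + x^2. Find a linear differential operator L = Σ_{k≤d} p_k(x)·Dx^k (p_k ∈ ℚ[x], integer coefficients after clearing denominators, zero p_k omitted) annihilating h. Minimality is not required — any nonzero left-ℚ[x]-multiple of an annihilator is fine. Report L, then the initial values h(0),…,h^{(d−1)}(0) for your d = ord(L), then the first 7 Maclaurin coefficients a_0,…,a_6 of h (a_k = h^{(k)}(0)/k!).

L = (67 + 256·x + 384·x^2 + 256·x^3 + 64·x^4) + (-3 - 3·x)·Dx + (1 + 2·x + x^2)·Dx^2  (order 2).
h: a_k = 24, 24, -768, -1536, 3136, 12096, 83968/15, …
ICs: h(0) = 24, h′(0) = 24.

f: a_k = 0, 12, 0, -32, 0, 128/5, 0, …
h₀=f(r): pull back L_f along r ⇒ L₀.
Derive L from L₀ (diff closure).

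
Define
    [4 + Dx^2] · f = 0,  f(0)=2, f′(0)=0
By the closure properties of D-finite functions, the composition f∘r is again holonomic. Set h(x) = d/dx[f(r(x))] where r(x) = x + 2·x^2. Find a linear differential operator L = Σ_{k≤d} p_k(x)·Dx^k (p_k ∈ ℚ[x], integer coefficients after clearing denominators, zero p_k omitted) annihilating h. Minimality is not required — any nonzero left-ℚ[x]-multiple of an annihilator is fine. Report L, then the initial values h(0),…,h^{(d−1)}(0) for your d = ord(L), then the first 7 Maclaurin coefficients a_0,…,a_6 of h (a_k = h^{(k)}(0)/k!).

L = (52 + 64·x + 384·x^2 + 1024·x^3 + 1024·x^4) + (-12 - 48·x)·Dx + (1 + 8·x + 16·x^2)·Dx^2  (order 2).
h: a_k = 0, -8, -48, -176/3, 160/3, 2864/15, 4256/15, …
ICs: h(0) = 0, h′(0) = -8.

f: a_k = 2, 0, -4, 0, 4/3, 0, -8/45, …
Change of var in L_f (x↦r) gives L₀.
h₀' ⇒ L via d/dx closure of L₀.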